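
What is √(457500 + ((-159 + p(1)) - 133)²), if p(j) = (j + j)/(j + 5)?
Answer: 25*√7813/3 ≈ 736.59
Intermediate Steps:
p(j) = 2*j/(5 + j) (p(j) = (2*j)/(5 + j) = 2*j/(5 + j))
√(457500 + ((-159 + p(1)) - 133)²) = √(457500 + ((-159 + 2*1/(5 + 1)) - 133)²) = √(457500 + ((-159 + 2*1/6) - 133)²) = √(457500 + ((-159 + 2*1*(⅙)) - 133)²) = √(457500 + ((-159 + ⅓) - 133)²) = √(457500 + (-476/3 - 133)²) = √(457500 + (-875/3)²) = √(457500 + 765625/9) = √(4883125/9) = 25*√7813/3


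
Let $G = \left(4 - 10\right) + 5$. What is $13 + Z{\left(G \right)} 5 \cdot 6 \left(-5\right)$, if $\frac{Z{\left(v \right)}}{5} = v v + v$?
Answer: $13$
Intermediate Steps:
$G = -1$ ($G = \left(4 - 10\right) + 5 = -6 + 5 = -1$)
$Z{\left(v \right)} = 5 v + 5 v^{2}$ ($Z{\left(v \right)} = 5 \left(v v + v\right) = 5 \left(v^{2} + v\right) = 5 \left(v + v^{2}\right) = 5 v + 5 v^{2}$)
$13 + Z{\left(G \right)} 5 \cdot 6 \left(-5\right) = 13 + 5 \left(-1\right) \left(1 - 1\right) 5 \cdot 6 \left(-5\right) = 13 + 5 \left(-1\right) 0 \cdot 30 \left(-5\right) = 13 + 0 \left(-150\right) = 13 + 0 = 13$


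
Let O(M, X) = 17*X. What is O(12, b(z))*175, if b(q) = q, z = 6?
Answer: 17850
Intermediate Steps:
O(12, b(z))*175 = (17*6)*175 = 102*175 = 17850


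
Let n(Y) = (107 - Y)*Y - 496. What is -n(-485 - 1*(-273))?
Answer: 68124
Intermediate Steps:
n(Y) = -496 + Y*(107 - Y) (n(Y) = Y*(107 - Y) - 496 = -496 + Y*(107 - Y))
-n(-485 - 1*(-273)) = -(-496 - (-485 - 1*(-273))² + 107*(-485 - 1*(-273))) = -(-496 - (-485 + 273)² + 107*(-485 + 273)) = -(-496 - 1*(-212)² + 107*(-212)) = -(-496 - 1*44944 - 22684) = -(-496 - 44944 - 22684) = -1*(-68124) = 68124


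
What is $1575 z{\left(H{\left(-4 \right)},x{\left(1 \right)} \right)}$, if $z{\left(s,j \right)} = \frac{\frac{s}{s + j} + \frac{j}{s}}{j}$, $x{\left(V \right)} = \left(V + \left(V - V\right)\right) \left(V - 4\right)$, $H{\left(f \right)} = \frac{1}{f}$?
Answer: $- \frac{82425}{13} \approx -6340.4$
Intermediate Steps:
$x{\left(V \right)} = V \left(-4 + V\right)$ ($x{\left(V \right)} = \left(V + 0\right) \left(-4 + V\right) = V \left(-4 + V\right)$)
$z{\left(s,j \right)} = \frac{\frac{j}{s} + \frac{s}{j + s}}{j}$ ($z{\left(s,j \right)} = \frac{\frac{s}{j + s} + \frac{j}{s}}{j} = \frac{\frac{j}{s} + \frac{s}{j + s}}{j}$)
$1575 z{\left(H{\left(-4 \right)},x{\left(1 \right)} \right)} = 1575 \frac{\left(1 \left(-4 + 1\right)\right)^{2} + \left(\frac{1}{-4}\right)^{2} + \frac{1 \left(-4 + 1\right)}{-4}}{1 \left(-4 + 1\right) \frac{1}{-4} \left(1 \left(-4 + 1\right) + \frac{1}{-4}\right)} = 1575 \frac{\left(1 \left(-3\right)\right)^{2} + \left(- \frac{1}{4}\right)^{2} + 1 \left(-3\right) \left(- \frac{1}{4}\right)}{1 \left(-3\right) \left(- \frac{1}{4}\right) \left(1 \left(-3\right) - \frac{1}{4}\right)} = 1575 \frac{1}{-3} \left(-4\right) \frac{1}{-3 - \frac{1}{4}} \left(\left(-3\right)^{2} + \frac{1}{16} - - \frac{3}{4}\right) = 1575 \left(\left(- \frac{1}{3}\right) \left(-4\right) \frac{1}{- \frac{13}{4}} \left(9 + \frac{1}{16} + \frac{3}{4}\right)\right) = 1575 \left(\left(- \frac{1}{3}\right) \left(-4\right) \left(- \frac{4}{13}\right) \frac{157}{16}\right) = 1575 \left(- \frac{157}{39}\right) = - \frac{82425}{13}$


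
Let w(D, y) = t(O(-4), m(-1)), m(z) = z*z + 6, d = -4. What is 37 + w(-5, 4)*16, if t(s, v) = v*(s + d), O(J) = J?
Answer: -859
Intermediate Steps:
m(z) = 6 + z² (m(z) = z² + 6 = 6 + z²)
t(s, v) = v*(-4 + s) (t(s, v) = v*(s - 4) = v*(-4 + s))
w(D, y) = -56 (w(D, y) = (6 + (-1)²)*(-4 - 4) = (6 + 1)*(-8) = 7*(-8) = -56)
37 + w(-5, 4)*16 = 37 - 56*16 = 37 - 896 = -859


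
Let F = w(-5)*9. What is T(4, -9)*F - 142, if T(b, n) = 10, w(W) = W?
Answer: -592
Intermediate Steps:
F = -45 (F = -5*9 = -45)
T(4, -9)*F - 142 = 10*(-45) - 142 = -450 - 142 = -592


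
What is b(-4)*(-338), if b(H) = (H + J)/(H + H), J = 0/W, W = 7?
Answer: -169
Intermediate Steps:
J = 0 (J = 0/7 = 0*(1/7) = 0)
b(H) = 1/2 (b(H) = (H + 0)/(H + H) = H/((2*H)) = H*(1/(2*H)) = 1/2)
b(-4)*(-338) = (1/2)*(-338) = -169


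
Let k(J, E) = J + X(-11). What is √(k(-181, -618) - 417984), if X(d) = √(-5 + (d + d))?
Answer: √(-418165 + 3*I*√3) ≈ 0.004 + 646.66*I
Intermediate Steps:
X(d) = √(-5 + 2*d)
k(J, E) = J + 3*I*√3 (k(J, E) = J + √(-5 + 2*(-11)) = J + √(-5 - 22) = J + √(-27) = J + 3*I*√3)
√(k(-181, -618) - 417984) = √((-181 + 3*I*√3) - 417984) = √(-418165 + 3*I*√3)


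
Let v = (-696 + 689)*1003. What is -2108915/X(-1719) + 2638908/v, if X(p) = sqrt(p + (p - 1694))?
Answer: -2638908/7021 + 2108915*I*sqrt(1283)/2566 ≈ -375.86 + 29439.0*I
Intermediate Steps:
v = -7021 (v = -7*1003 = -7021)
X(p) = sqrt(-1694 + 2*p) (X(p) = sqrt(p + (-1694 + p)) = sqrt(-1694 + 2*p))
-2108915/X(-1719) + 2638908/v = -2108915/sqrt(-1694 + 2*(-1719)) + 2638908/(-7021) = -2108915/sqrt(-1694 - 3438) + 2638908*(-1/7021) = -2108915*(-I*sqrt(1283)/2566) - 2638908/7021 = -(-2108915)*I*sqrt(1283)/2566 - 2638908/7021 = 2108915*I*sqrt(1283)/2566 - 2638908/7021 = -2638908/7021 + 2108915*I*sqrt(1283)/2566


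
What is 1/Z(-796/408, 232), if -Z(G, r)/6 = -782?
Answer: 1/4692 ≈ 0.00021313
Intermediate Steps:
Z(G, r) = 4692 (Z(G, r) = -6*(-782) = 4692)
1/Z(-796/408, 232) = 1/4692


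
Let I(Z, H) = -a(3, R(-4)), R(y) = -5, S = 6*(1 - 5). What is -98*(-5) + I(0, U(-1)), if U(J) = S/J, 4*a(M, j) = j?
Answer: 1965/4 ≈ 491.25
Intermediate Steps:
S = -24 (S = 6*(-4) = -24)
a(M, j) = j/4
U(J) = -24/J
I(Z, H) = 5/4 (I(Z, H) = -(-5)/4 = -1*(-5/4) = 5/4)
-98*(-5) + I(0, U(-1)) = -98*(-5) + 5/4 = 490 + 5/4 = 1965/4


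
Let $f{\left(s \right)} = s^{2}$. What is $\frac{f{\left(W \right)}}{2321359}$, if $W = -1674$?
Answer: $\frac{2802276}{2321359} \approx 1.2072$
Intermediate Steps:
$\frac{f{\left(W \right)}}{2321359} = \frac{\left(-1674\right)^{2}}{2321359} = 2802276 \cdot \frac{1}{2321359} = \frac{2802276}{2321359}$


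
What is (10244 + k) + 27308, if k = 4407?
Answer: 41959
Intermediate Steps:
(10244 + k) + 27308 = (10244 + 4407) + 27308 = 14651 + 27308 = 41959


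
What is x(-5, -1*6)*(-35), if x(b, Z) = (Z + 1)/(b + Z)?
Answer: -175/11 ≈ -15.909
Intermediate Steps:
x(b, Z) = (1 + Z)/(Z + b)
x(-5, -1*6)*(-35) = ((1 - 1*6)/(-1*6 - 5))*(-35) = ((1 - 6)/(-6 - 5))*(-35) = (-5/(-11))*(-35) = -1/11*(-5)*(-35) = (5/11)*(-35) = -175/11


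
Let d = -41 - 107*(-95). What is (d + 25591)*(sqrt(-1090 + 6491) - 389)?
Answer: -13893135 + 35715*sqrt(5401) ≈ -1.1268e+7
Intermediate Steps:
d = 10124 (d = -41 + 10165 = 10124)
(d + 25591)*(sqrt(-1090 + 6491) - 389) = (10124 + 25591)*(sqrt(-1090 + 6491) - 389) = 35715*(sqrt(5401) - 389) = 35715*(-389 + sqrt(5401)) = -13893135 + 35715*sqrt(5401)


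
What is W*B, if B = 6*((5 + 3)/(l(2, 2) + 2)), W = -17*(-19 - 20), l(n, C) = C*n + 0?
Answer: 5304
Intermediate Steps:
l(n, C) = C*n
W = 663 (W = -17*(-39) = 663)
B = 8 (B = 6*((5 + 3)/(2*2 + 2)) = 6*(8/(4 + 2)) = 6*(8/6) = 6*(8*(⅙)) = 6*(4/3) = 8)
W*B = 663*8 = 5304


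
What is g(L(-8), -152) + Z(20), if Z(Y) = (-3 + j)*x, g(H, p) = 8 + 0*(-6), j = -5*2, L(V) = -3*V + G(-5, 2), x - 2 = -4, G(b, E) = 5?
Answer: 34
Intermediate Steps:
x = -2 (x = 2 - 4 = -2)
L(V) = 5 - 3*V (L(V) = -3*V + 5 = 5 - 3*V)
j = -10
g(H, p) = 8 (g(H, p) = 8 + 0 = 8)
Z(Y) = 26 (Z(Y) = (-3 - 10)*(-2) = -13*(-2) = 26)
g(L(-8), -152) + Z(20) = 8 + 26 = 34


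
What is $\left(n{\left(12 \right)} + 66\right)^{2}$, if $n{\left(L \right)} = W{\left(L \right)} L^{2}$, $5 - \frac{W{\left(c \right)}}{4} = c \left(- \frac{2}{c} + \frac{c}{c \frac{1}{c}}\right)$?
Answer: $6216691716$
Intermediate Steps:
$W{\left(c \right)} = 20 - 4 c \left(c - \frac{2}{c}\right)$ ($W{\left(c \right)} = 20 - 4 c \left(- \frac{2}{c} + \frac{c}{c \frac{1}{c}}\right) = 20 - 4 c \left(- \frac{2}{c} + \frac{c}{1}\right) = 20 - 4 c \left(- \frac{2}{c} + c 1\right) = 20 - 4 c \left(- \frac{2}{c} + c\right) = 20 - 4 c \left(c - \frac{2}{c}\right)$)
$n{\left(L \right)} = L^{2} \left(28 - 4 L^{2}\right)$ ($n{\left(L \right)} = \left(28 - 4 L^{2}\right) L^{2} = L^{2} \left(28 - 4 L^{2}\right)$)
$\left(n{\left(12 \right)} + 66\right)^{2} = \left(4 \cdot 12^{2} \left(7 - 12^{2}\right) + 66\right)^{2} = \left(4 \cdot 144 \left(7 - 144\right) + 66\right)^{2} = \left(4 \cdot 144 \left(-137\right) + 66\right)^{2} = \left(-78912 + 66\right)^{2} = \left(-78846\right)^{2} = 6216691716$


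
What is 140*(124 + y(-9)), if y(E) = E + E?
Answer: 14840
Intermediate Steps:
y(E) = 2*E
140*(124 + y(-9)) = 140*(124 + 2*(-9)) = 140*(124 - 18) = 140*106 = 14840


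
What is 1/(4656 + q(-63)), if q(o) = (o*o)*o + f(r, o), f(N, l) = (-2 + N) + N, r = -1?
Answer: -1/245395 ≈ -4.0751e-6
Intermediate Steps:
f(N, l) = -2 + 2*N
q(o) = -4 + o³ (q(o) = (o*o)*o + (-2 + 2*(-1)) = o²*o + (-2 - 2) = o³ - 4 = -4 + o³)
1/(4656 + q(-63)) = 1/(4656 + (-4 + (-63)³)) = 1/(4656 + (-4 - 250047)) = 1/(4656 - 250051) = 1/(-245395) = -1/245395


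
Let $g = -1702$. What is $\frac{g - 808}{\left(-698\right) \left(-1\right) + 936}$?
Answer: $- \frac{1255}{817} \approx -1.5361$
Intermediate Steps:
$\frac{g - 808}{\left(-698\right) \left(-1\right) + 936} = \frac{-1702 - 808}{\left(-698\right) \left(-1\right) + 936} = - \frac{2510}{698 + 936} = - \frac{2510}{1634} = \left(-2510\right) \frac{1}{1634} = - \frac{1255}{817}$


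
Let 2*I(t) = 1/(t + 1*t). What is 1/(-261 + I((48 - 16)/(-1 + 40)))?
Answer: -128/33369 ≈ -0.0038359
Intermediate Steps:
I(t) = 1/(4*t) (I(t) = 1/(2*(t + 1*t)) = 1/(2*(t + t)) = 1/(2*((2*t))) = (1/(2*t))/2 = 1/(4*t))
1/(-261 + I((48 - 16)/(-1 + 40))) = 1/(-261 + 1/(4*(((48 - 16)/(-1 + 40))))) = 1/(-261 + 1/(4*((32/39)))) = 1/(-261 + 1/(4*((32*(1/39))))) = 1/(-261 + 1/(4*(32/39))) = 1/(-261 + (¼)*(39/32)) = 1/(-261 + 39/128) = 1/(-33369/128) = -128/33369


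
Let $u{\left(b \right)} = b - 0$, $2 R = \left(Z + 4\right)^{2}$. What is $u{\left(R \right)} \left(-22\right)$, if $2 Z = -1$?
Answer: $- \frac{539}{4} \approx -134.75$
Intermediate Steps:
$Z = - \frac{1}{2}$ ($Z = \frac{1}{2} \left(-1\right) = - \frac{1}{2} \approx -0.5$)
$R = \frac{49}{8}$ ($R = \frac{\left(- \frac{1}{2} + 4\right)^{2}}{2} = \frac{\left(\frac{7}{2}\right)^{2}}{2} = \frac{1}{2} \cdot \frac{49}{4} = \frac{49}{8} \approx 6.125$)
$u{\left(b \right)} = b$ ($u{\left(b \right)} = b + 0 = b$)
$u{\left(R \right)} \left(-22\right) = \frac{49}{8} \left(-22\right) = - \frac{539}{4}$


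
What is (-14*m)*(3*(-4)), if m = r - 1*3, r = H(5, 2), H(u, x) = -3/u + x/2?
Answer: -2184/5 ≈ -436.80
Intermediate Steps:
H(u, x) = x/2 - 3/u (H(u, x) = -3/u + x*(1/2) = -3/u + x/2 = x/2 - 3/u)
r = 2/5 (r = (1/2)*2 - 3/5 = 1 - 3*1/5 = 1 - 3/5 = 2/5 ≈ 0.40000)
m = -13/5 (m = 2/5 - 1*3 = 2/5 - 3 = -13/5 ≈ -2.6000)
(-14*m)*(3*(-4)) = (-14*(-13/5))*(3*(-4)) = (182/5)*(-12) = -2184/5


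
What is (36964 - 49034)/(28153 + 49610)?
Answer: -12070/77763 ≈ -0.15522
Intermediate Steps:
(36964 - 49034)/(28153 + 49610) = -12070/77763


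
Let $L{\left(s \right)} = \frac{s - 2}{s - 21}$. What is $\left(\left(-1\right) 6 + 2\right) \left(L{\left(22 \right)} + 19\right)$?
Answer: $-156$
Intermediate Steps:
$L{\left(s \right)} = \frac{-2 + s}{-21 + s}$
$\left(\left(-1\right) 6 + 2\right) \left(L{\left(22 \right)} + 19\right) = \left(\left(-1\right) 6 + 2\right) \left(\frac{-2 + 22}{-21 + 22} + 19\right) = \left(-6 + 2\right) \left(1^{-1} \cdot 20 + 19\right) = - 4 \left(1 \cdot 20 + 19\right) = - 4 \left(20 + 19\right) = \left(-4\right) 39 = -156$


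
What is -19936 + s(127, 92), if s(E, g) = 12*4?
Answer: -19888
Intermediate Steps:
s(E, g) = 48
-19936 + s(127, 92) = -19936 + 48 = -19888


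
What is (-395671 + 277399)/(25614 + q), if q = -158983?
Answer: 118272/133369 ≈ 0.88680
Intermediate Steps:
(-395671 + 277399)/(25614 + q) = (-395671 + 277399)/(25614 - 158983) = -118272/(-133369) = -118272*(-1/133369) = 118272/133369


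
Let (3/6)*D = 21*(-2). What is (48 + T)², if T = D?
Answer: 1296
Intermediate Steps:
D = -84 (D = 2*(21*(-2)) = 2*(-42) = -84)
T = -84
(48 + T)² = (48 - 84)² = (-36)² = 1296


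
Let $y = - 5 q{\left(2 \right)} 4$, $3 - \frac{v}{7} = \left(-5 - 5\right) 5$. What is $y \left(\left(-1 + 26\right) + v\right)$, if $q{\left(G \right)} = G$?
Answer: $-15840$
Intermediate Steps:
$v = 371$ ($v = 21 - 7 \left(-5 - 5\right) 5 = 21 - 7 \left(\left(-10\right) 5\right) = 21 - -350 = 21 + 350 = 371$)
$y = -40$ ($y = \left(-5\right) 2 \cdot 4 = \left(-10\right) 4 = -40$)
$y \left(\left(-1 + 26\right) + v\right) = - 40 \left(\left(-1 + 26\right) + 371\right) = - 40 \left(25 + 371\right) = \left(-40\right) 396 = -15840$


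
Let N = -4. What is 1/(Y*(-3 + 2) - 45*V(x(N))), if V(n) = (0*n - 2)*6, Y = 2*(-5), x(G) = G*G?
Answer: 1/550 ≈ 0.0018182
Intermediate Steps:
x(G) = G²
Y = -10
V(n) = -12 (V(n) = (0 - 2)*6 = -2*6 = -12)
1/(Y*(-3 + 2) - 45*V(x(N))) = 1/(-10*(-3 + 2) - 45*(-12)) = 1/(-10*(-1) + 540) = 1/(10 + 540) = 1/550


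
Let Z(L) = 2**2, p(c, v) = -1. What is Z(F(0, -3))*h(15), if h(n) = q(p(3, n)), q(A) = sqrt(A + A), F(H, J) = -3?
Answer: 4*I*sqrt(2) ≈ 5.6569*I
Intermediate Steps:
Z(L) = 4
q(A) = sqrt(2)*sqrt(A) (q(A) = sqrt(2*A) = sqrt(2)*sqrt(A))
h(n) = I*sqrt(2) (h(n) = sqrt(2)*sqrt(-1) = sqrt(2)*I = I*sqrt(2))
Z(F(0, -3))*h(15) = 4*(I*sqrt(2)) = 4*I*sqrt(2)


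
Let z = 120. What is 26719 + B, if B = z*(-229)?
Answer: -761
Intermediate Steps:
B = -27480 (B = 120*(-229) = -27480)
26719 + B = 26719 - 27480 = -761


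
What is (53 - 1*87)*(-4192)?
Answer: 142528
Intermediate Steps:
(53 - 1*87)*(-4192) = (53 - 87)*(-4192) = -34*(-4192) = 142528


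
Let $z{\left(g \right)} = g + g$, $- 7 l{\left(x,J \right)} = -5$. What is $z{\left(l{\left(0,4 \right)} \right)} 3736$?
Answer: $\frac{37360}{7} \approx 5337.1$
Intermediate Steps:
$l{\left(x,J \right)} = \frac{5}{7}$ ($l{\left(x,J \right)} = \left(- \frac{1}{7}\right) \left(-5\right) = \frac{5}{7}$)
$z{\left(g \right)} = 2 g$
$z{\left(l{\left(0,4 \right)} \right)} 3736 = 2 \cdot \frac{5}{7} \cdot 3736 = \frac{10}{7} \cdot 3736 = \frac{37360}{7}$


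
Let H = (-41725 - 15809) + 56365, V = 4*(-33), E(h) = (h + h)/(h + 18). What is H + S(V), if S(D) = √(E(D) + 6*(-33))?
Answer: -1169 + 13*I*√418/19 ≈ -1169.0 + 13.989*I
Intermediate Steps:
E(h) = 2*h/(18 + h) (E(h) = (2*h)/(18 + h) = 2*h/(18 + h))
V = -132
S(D) = √(-198 + 2*D/(18 + D)) (S(D) = √(2*D/(18 + D) + 6*(-33)) = √(2*D/(18 + D) - 198) = √(-198 + 2*D/(18 + D)))
H = -1169 (H = -57534 + 56365 = -1169)
H + S(V) = -1169 + 2*√((-891 - 49*(-132))/(18 - 132)) = -1169 + 2*√((-891 + 6468)/(-114)) = -1169 + 2*√(-1/114*5577) = -1169 + 2*√(-1859/38) = -1169 + 2*(13*I*√418/38) = -1169 + 13*I*√418/19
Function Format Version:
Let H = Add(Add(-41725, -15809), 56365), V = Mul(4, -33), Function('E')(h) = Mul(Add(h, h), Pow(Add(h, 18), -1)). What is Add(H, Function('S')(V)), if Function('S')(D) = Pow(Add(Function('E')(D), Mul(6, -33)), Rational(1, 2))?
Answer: Add(-1169, Mul(Rational(13, 19), I, Pow(418, Rational(1, 2)))) ≈ Add(-1169.0, Mul(13.989, I))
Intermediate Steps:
Function('E')(h) = Mul(2, h, Pow(Add(18, h), -1)) (Function('E')(h) = Mul(Mul(2, h), Pow(Add(18, h), -1)) = Mul(2, h, Pow(Add(18, h), -1)))
V = -132
Function('S')(D) = Pow(Add(-198, Mul(2, D, Pow(Add(18, D), -1))), Rational(1, 2)) (Function('S')(D) = Pow(Add(Mul(2, D, Pow(Add(18, D), -1)), Mul(6, -33)), Rational(1, 2)) = Pow(Add(Mul(2, D, Pow(Add(18, D), -1)), -198), Rational(1, 2)) = Pow(Add(-198, Mul(2, D, Pow(Add(18, D), -1))), Rational(1, 2)))
H = -1169 (H = Add(-57534, 56365) = -1169)
Add(H, Function('S')(V)) = Add(-1169, Mul(2, Pow(Mul(Pow(Add(18, -132), -1), Add(-891, Mul(-49, -132))), Rational(1, 2)))) = Add(-1169, Mul(2, Pow(Mul(Pow(-114, -1), Add(-891, 6468)), Rational(1, 2)))) = Add(-1169, Mul(2, Pow(Mul(Rational(-1, 114), 5577), Rational(1, 2)))) = Add(-1169, Mul(2, Pow(Rational(-1859, 38), Rational(1, 2)))) = Add(-1169, Mul(2, Mul(Rational(13, 38), I, Pow(418, Rational(1, 2))))) = Add(-1169, Mul(Rational(13, 19), I, Pow(418, Rational(1, 2))))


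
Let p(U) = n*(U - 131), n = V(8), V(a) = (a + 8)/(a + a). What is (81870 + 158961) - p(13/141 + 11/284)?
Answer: 9649077085/40044 ≈ 2.4096e+5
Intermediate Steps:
V(a) = (8 + a)/(2*a) (V(a) = (8 + a)/((2*a)) = (8 + a)*(1/(2*a)) = (8 + a)/(2*a))
n = 1 (n = (½)*(8 + 8)/8 = (½)*(⅛)*16 = 1)
p(U) = -131 + U (p(U) = 1*(U - 131) = 1*(-131 + U) = -131 + U)
(81870 + 158961) - p(13/141 + 11/284) = (81870 + 158961) - (-131 + (13/141 + 11/284)) = 240831 - (-131 + (13*(1/141) + 11*(1/284))) = 240831 - (-131 + (13/141 + 11/284)) = 240831 - (-131 + 5243/40044) = 240831 - 1*(-5240521/40044) = 240831 + 5240521/40044 = 9649077085/40044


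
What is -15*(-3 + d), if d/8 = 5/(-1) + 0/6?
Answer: 645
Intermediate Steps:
d = -40 (d = 8*(5/(-1) + 0/6) = 8*(5*(-1) + 0*(⅙)) = 8*(-5 + 0) = 8*(-5) = -40)
-15*(-3 + d) = -15*(-3 - 40) = -15*(-43) = 645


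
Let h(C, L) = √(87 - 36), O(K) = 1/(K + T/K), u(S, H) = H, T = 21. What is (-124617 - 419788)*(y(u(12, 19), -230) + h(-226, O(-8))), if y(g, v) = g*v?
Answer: 2379049850 - 544405*√51 ≈ 2.3752e+9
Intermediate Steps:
O(K) = 1/(K + 21/K)
h(C, L) = √51
(-124617 - 419788)*(y(u(12, 19), -230) + h(-226, O(-8))) = (-124617 - 419788)*(19*(-230) + √51) = -544405*(-4370 + √51) = 2379049850 - 544405*√51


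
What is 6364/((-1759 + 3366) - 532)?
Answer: 148/25 ≈ 5.9200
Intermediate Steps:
6364/((-1759 + 3366) - 532) = 6364/(1607 - 532) = 6364/1075 = 6364*(1/1075) = 148/25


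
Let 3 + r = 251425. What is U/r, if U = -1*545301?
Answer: -545301/251422 ≈ -2.1689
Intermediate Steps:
r = 251422 (r = -3 + 251425 = 251422)
U = -545301
U/r = -545301/251422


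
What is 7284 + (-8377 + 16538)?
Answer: 15445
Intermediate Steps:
7284 + (-8377 + 16538) = 7284 + 8161 = 15445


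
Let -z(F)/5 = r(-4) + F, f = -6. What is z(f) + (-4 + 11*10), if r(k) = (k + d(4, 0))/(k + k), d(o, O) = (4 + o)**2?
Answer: 347/2 ≈ 173.50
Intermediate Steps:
r(k) = (64 + k)/(2*k) (r(k) = (k + (4 + 4)**2)/(k + k) = (k + 8**2)/((2*k)) = (k + 64)*(1/(2*k)) = (64 + k)*(1/(2*k)) = (64 + k)/(2*k))
z(F) = 75/2 - 5*F (z(F) = -5*((1/2)*(64 - 4)/(-4) + F) = -5*((1/2)*(-1/4)*60 + F) = -5*(-15/2 + F) = 75/2 - 5*F)
z(f) + (-4 + 11*10) = (75/2 - 5*(-6)) + (-4 + 11*10) = (75/2 + 30) + (-4 + 110) = 135/2 + 106 = 347/2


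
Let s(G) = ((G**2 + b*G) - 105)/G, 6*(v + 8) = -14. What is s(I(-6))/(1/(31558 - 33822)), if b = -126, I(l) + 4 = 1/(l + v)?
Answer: 2300500208/9751 ≈ 2.3592e+5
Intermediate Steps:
v = -31/3 (v = -8 + (1/6)*(-14) = -8 - 7/3 = -31/3 ≈ -10.333)
I(l) = -4 + 1/(-31/3 + l) (I(l) = -4 + 1/(l - 31/3) = -4 + 1/(-31/3 + l))
s(G) = (-105 + G**2 - 126*G)/G (s(G) = ((G**2 - 126*G) - 105)/G = (-105 + G**2 - 126*G)/G)
s(I(-6))/(1/(31558 - 33822)) = (-126 + (127 - 12*(-6))/(-31 + 3*(-6)) - 105*(-31 + 3*(-6))/(127 - 12*(-6)))/(1/(31558 - 33822)) = (-126 + (127 + 72)/(-31 - 18) - 105*(-31 - 18)/(127 + 72))/(1/(-2264)) = (-126 + 199/(-49) - 105/(199/(-49)))/(-1/2264) = (-126 - 1/49*199 - 105/((-1/49*199)))*(-2264) = (-126 - 199/49 - 105/(-199/49))*(-2264) = (-126 - 199/49 - 105*(-49/199))*(-2264) = (-126 - 199/49 + 5145/199)*(-2264) = -1016122/9751*(-2264) = 2300500208/9751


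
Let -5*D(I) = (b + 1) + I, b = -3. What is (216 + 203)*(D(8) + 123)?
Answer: 255171/5 ≈ 51034.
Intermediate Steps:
D(I) = ⅖ - I/5 (D(I) = -((-3 + 1) + I)/5 = -(-2 + I)/5 = ⅖ - I/5)
(216 + 203)*(D(8) + 123) = (216 + 203)*((⅖ - ⅕*8) + 123) = 419*((⅖ - 8/5) + 123) = 419*(-6/5 + 123) = 419*(609/5) = 255171/5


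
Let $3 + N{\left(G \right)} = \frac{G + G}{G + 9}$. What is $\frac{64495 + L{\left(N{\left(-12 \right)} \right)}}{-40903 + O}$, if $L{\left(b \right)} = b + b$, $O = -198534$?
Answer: $- \frac{64505}{239437} \approx -0.2694$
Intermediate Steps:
$N{\left(G \right)} = -3 + \frac{2 G}{9 + G}$ ($N{\left(G \right)} = -3 + \frac{G + G}{G + 9} = -3 + \frac{2 G}{9 + G}$)
$L{\left(b \right)} = 2 b$
$\frac{64495 + L{\left(N{\left(-12 \right)} \right)}}{-40903 + O} = \frac{64495 + 2 \frac{-27 - -12}{9 - 12}}{-40903 - 198534} = \frac{64495 + 2 \frac{-27 + 12}{-3}}{-239437} = \left(64495 + 2 \left(\left(- \frac{1}{3}\right) \left(-15\right)\right)\right) \left(- \frac{1}{239437}\right) = \left(64495 + 2 \cdot 5\right) \left(- \frac{1}{239437}\right) = \left(64495 + 10\right) \left(- \frac{1}{239437}\right) = 64505 \left(- \frac{1}{239437}\right) = - \frac{64505}{239437}$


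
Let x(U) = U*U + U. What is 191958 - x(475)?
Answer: -34142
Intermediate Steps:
x(U) = U + U² (x(U) = U² + U = U + U²)
191958 - x(475) = 191958 - 475*(1 + 475) = 191958 - 475*476 = 191958 - 1*226100 = 191958 - 226100 = -34142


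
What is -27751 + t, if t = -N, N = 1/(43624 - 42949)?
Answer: -18731926/675 ≈ -27751.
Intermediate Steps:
N = 1/675 ≈ 0.0014815
t = -1/675 (t = -1*1/675 = -1/675 ≈ -0.0014815)
-27751 + t = -27751 - 1/675 = -18731926/675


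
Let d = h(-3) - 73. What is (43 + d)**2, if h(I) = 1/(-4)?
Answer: 14641/16 ≈ 915.06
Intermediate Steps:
h(I) = -1/4
d = -293/4 (d = -1/4 - 73 = -293/4 ≈ -73.250)
(43 + d)**2 = (43 - 293/4)**2 = (-121/4)**2 = 14641/16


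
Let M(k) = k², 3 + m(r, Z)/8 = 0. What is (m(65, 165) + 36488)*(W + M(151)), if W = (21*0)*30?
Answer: 831415664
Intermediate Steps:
W = 0 (W = 0*30 = 0)
m(r, Z) = -24 (m(r, Z) = -24 + 8*0 = -24 + 0 = -24)
(m(65, 165) + 36488)*(W + M(151)) = (-24 + 36488)*(0 + 151²) = 36464*(0 + 22801) = 36464*22801 = 831415664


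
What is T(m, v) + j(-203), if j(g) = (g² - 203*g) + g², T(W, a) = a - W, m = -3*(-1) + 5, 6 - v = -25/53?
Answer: 6552150/53 ≈ 1.2363e+5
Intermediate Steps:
v = 343/53 (v = 6 - (-25)/53 = 6 - 1*(-25/53) = 6 + 25/53 = 343/53 ≈ 6.4717)
m = 8 (m = 3 + 5 = 8)
j(g) = -203*g + 2*g²
T(m, v) + j(-203) = (343/53 - 1*8) - 203*(-203 + 2*(-203)) = (343/53 - 8) - 203*(-203 - 406) = -81/53 - 203*(-609) = -81/53 + 123627 = 6552150/53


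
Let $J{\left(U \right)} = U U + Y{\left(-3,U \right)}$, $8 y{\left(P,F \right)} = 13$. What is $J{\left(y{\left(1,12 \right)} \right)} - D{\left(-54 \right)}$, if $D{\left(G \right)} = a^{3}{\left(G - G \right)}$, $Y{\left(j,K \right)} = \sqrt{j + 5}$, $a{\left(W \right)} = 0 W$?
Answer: $\frac{169}{64} + \sqrt{2} \approx 4.0548$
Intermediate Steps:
$a{\left(W \right)} = 0$
$Y{\left(j,K \right)} = \sqrt{5 + j}$
$y{\left(P,F \right)} = \frac{13}{8}$ ($y{\left(P,F \right)} = \frac{1}{8} \cdot 13 = \frac{13}{8}$)
$D{\left(G \right)} = 0$ ($D{\left(G \right)} = 0^{3} = 0$)
$J{\left(U \right)} = \sqrt{2} + U^{2}$ ($J{\left(U \right)} = U U + \sqrt{5 - 3} = U^{2} + \sqrt{2} = \sqrt{2} + U^{2}$)
$J{\left(y{\left(1,12 \right)} \right)} - D{\left(-54 \right)} = \left(\sqrt{2} + \left(\frac{13}{8}\right)^{2}\right) - 0 = \left(\sqrt{2} + \frac{169}{64}\right) + 0 = \left(\frac{169}{64} + \sqrt{2}\right) + 0 = \frac{169}{64} + \sqrt{2}$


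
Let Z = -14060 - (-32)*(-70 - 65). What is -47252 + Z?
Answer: -65632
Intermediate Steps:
Z = -18380 (Z = -14060 - (-32)*(-135) = -14060 - 1*4320 = -14060 - 4320 = -18380)
-47252 + Z = -47252 - 18380 = -65632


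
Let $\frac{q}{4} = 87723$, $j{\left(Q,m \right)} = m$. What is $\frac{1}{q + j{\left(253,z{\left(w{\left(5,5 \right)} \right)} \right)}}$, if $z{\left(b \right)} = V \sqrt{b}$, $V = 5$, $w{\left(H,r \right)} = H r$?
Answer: $\frac{1}{350917} \approx 2.8497 \cdot 10^{-6}$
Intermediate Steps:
$z{\left(b \right)} = 5 \sqrt{b}$
$q = 350892$ ($q = 4 \cdot 87723 = 350892$)
$\frac{1}{q + j{\left(253,z{\left(w{\left(5,5 \right)} \right)} \right)}} = \frac{1}{350892 + 5 \sqrt{5 \cdot 5}} = \frac{1}{350892 + 5 \sqrt{25}} = \frac{1}{350892 + 5 \cdot 5} = \frac{1}{350892 + 25} = \frac{1}{350917}$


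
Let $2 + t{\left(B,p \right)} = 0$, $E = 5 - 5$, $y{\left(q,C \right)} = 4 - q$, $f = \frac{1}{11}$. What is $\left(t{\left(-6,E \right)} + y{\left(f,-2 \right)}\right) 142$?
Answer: $\frac{2982}{11} \approx 271.09$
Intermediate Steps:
$f = \frac{1}{11} \approx 0.090909$
$E = 0$
$t{\left(B,p \right)} = -2$ ($t{\left(B,p \right)} = -2 + 0 = -2$)
$\left(t{\left(-6,E \right)} + y{\left(f,-2 \right)}\right) 142 = \left(-2 + \left(4 - \frac{1}{11}\right)\right) 142 = \left(-2 + \frac{43}{11}\right) 142 = \frac{21}{11} \cdot 142 = \frac{2982}{11}$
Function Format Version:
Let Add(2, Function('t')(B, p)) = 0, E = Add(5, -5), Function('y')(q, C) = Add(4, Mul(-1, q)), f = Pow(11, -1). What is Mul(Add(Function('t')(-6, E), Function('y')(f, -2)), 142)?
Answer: Rational(2982, 11) ≈ 271.09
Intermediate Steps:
f = Rational(1, 11) ≈ 0.090909
E = 0
Function('t')(B, p) = -2 (Function('t')(B, p) = Add(-2, 0) = -2)
Mul(Add(Function('t')(-6, E), Function('y')(f, -2)), 142) = Mul(Add(-2, Add(4, Mul(-1, Rational(1, 11)))), 142) = Mul(Add(-2, Add(4, Rational(-1, 11))), 142) = Mul(Add(-2, Rational(43, 11)), 142) = Mul(Rational(21, 11), 142) = Rational(2982, 11)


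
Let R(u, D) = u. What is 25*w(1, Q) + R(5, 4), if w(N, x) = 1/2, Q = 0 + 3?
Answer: 35/2 ≈ 17.500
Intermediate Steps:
Q = 3
w(N, x) = 1/2
25*w(1, Q) + R(5, 4) = 25*(1/2) + 5 = 25/2 + 5 = 35/2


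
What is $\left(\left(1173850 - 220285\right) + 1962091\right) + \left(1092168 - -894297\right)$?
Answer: $4902121$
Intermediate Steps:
$\left(\left(1173850 - 220285\right) + 1962091\right) + \left(1092168 - -894297\right) = \left(953565 + 1962091\right) + \left(1092168 + 894297\right) = 2915656 + 1986465 = 4902121$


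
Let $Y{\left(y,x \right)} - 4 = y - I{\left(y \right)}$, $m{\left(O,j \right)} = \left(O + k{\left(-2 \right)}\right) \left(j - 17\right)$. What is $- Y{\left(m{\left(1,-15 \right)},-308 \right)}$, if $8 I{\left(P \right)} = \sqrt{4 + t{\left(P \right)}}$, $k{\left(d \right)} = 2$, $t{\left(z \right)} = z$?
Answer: $92 + \frac{i \sqrt{23}}{4} \approx 92.0 + 1.199 i$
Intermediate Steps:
$I{\left(P \right)} = \frac{\sqrt{4 + P}}{8}$
$m{\left(O,j \right)} = \left(-17 + j\right) \left(2 + O\right)$ ($m{\left(O,j \right)} = \left(O + 2\right) \left(j - 17\right) = \left(2 + O\right) \left(-17 + j\right) = \left(-17 + j\right) \left(2 + O\right)$)
$Y{\left(y,x \right)} = 4 + y - \frac{\sqrt{4 + y}}{8}$ ($Y{\left(y,x \right)} = 4 + \left(y - \frac{\sqrt{4 + y}}{8}\right) = 4 + y - \frac{\sqrt{4 + y}}{8}$)
$- Y{\left(m{\left(1,-15 \right)},-308 \right)} = - (4 + \left(-34 - 17 + 2 \left(-15\right) + 1 \left(-15\right)\right) - \frac{\sqrt{4 + \left(-34 - 17 + 2 \left(-15\right) + 1 \left(-15\right)\right)}}{8}) = - (4 - 96 - \frac{\sqrt{4 - 96}}{8}) = - (4 - 96 - \frac{\sqrt{-92}}{8}) = - (4 - 96 - \frac{2 i \sqrt{23}}{8}) = - (4 - 96 - \frac{i \sqrt{23}}{4}) = - (-92 - \frac{i \sqrt{23}}{4}) = 92 + \frac{i \sqrt{23}}{4}$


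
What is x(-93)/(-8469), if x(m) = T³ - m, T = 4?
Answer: -157/8469 ≈ -0.018538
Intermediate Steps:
x(m) = 64 - m (x(m) = 4³ - m = 64 - m)
x(-93)/(-8469) = (64 - 1*(-93))/(-8469) = (64 + 93)*(-1/8469) = 157*(-1/8469) = -157/8469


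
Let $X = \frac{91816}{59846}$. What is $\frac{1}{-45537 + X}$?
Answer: $- \frac{1301}{59241641} \approx -2.1961 \cdot 10^{-5}$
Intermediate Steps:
$X = \frac{1996}{1301}$ ($X = 91816 \cdot \frac{1}{59846} = \frac{1996}{1301} \approx 1.5342$)
$\frac{1}{-45537 + X} = \frac{1}{-45537 + \frac{1996}{1301}} = \frac{1}{- \frac{59241641}{1301}} = - \frac{1301}{59241641}$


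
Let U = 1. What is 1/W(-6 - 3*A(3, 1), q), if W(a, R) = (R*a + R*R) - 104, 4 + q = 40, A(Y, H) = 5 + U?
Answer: 1/328 ≈ 0.0030488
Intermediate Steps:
A(Y, H) = 6 (A(Y, H) = 5 + 1 = 6)
q = 36 (q = -4 + 40 = 36)
W(a, R) = -104 + R**2 + R*a (W(a, R) = (R*a + R**2) - 104 = (R**2 + R*a) - 104 = -104 + R**2 + R*a)
1/W(-6 - 3*A(3, 1), q) = 1/(-104 + 36**2 + 36*(-6 - 3*6)) = 1/(-104 + 1296 + 36*(-6 - 18)) = 1/(-104 + 1296 + 36*(-24)) = 1/(-104 + 1296 - 864) = 1/328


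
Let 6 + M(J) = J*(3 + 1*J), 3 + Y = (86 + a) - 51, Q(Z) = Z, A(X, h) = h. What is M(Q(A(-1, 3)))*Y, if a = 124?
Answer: 1872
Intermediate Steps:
Y = 156 (Y = -3 + ((86 + 124) - 51) = -3 + (210 - 51) = -3 + 159 = 156)
M(J) = -6 + J*(3 + J) (M(J) = -6 + J*(3 + 1*J) = -6 + J*(3 + J))
M(Q(A(-1, 3)))*Y = (-6 + 3² + 3*3)*156 = (-6 + 9 + 9)*156 = 12*156 = 1872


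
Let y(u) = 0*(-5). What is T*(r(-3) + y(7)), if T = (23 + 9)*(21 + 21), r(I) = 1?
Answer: 1344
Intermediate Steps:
y(u) = 0
T = 1344 (T = 32*42 = 1344)
T*(r(-3) + y(7)) = 1344*(1 + 0) = 1344*1 = 1344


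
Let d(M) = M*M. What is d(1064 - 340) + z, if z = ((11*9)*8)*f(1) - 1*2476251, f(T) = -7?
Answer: -1957619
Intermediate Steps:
d(M) = M²
z = -2481795 (z = ((11*9)*8)*(-7) - 1*2476251 = (99*8)*(-7) - 2476251 = 792*(-7) - 2476251 = -5544 - 2476251 = -2481795)
d(1064 - 340) + z = (1064 - 340)² - 2481795 = 724² - 2481795 = 524176 - 2481795 = -1957619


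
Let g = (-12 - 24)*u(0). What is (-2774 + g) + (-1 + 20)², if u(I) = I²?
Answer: -2413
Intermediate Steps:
g = 0 (g = (-12 - 24)*0² = -36*0 = 0)
(-2774 + g) + (-1 + 20)² = (-2774 + 0) + (-1 + 20)² = -2774 + 19² = -2774 + 361 = -2413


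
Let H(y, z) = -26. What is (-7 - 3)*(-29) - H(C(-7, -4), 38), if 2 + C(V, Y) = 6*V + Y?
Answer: 316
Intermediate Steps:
C(V, Y) = -2 + Y + 6*V (C(V, Y) = -2 + (6*V + Y) = -2 + (Y + 6*V) = -2 + Y + 6*V)
(-7 - 3)*(-29) - H(C(-7, -4), 38) = (-7 - 3)*(-29) - 1*(-26) = -10*(-29) + 26 = 290 + 26 = 316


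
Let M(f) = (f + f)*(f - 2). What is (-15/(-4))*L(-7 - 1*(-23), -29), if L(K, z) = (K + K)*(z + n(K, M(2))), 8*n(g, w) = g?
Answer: -3240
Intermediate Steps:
M(f) = 2*f*(-2 + f) (M(f) = (2*f)*(-2 + f) = 2*f*(-2 + f))
n(g, w) = g/8
L(K, z) = 2*K*(z + K/8) (L(K, z) = (K + K)*(z + K/8) = (2*K)*(z + K/8) = 2*K*(z + K/8))
(-15/(-4))*L(-7 - 1*(-23), -29) = (-15/(-4))*((-7 - 1*(-23))*((-7 - 1*(-23)) + 8*(-29))/4) = (-15*(-¼))*((-7 + 23)*((-7 + 23) - 232)/4) = 15*((¼)*16*(16 - 232))/4 = 15*((¼)*16*(-216))/4 = (15/4)*(-864) = -3240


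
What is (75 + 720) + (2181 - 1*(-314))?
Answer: 3290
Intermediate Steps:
(75 + 720) + (2181 - 1*(-314)) = 795 + (2181 + 314) = 795 + 2495 = 3290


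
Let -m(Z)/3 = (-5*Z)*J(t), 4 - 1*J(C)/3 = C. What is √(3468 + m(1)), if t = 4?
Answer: 34*√3 ≈ 58.890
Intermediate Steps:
J(C) = 12 - 3*C
m(Z) = 0 (m(Z) = -3*(-5*Z)*(12 - 3*4) = -3*(-5*Z)*(12 - 12) = -3*(-5*Z)*0 = -3*0 = 0)
√(3468 + m(1)) = √(3468 + 0) = √3468 = 34*√3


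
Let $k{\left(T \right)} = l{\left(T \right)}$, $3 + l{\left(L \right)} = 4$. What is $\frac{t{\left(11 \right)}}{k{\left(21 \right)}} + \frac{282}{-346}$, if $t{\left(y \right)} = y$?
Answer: $\frac{1762}{173} \approx 10.185$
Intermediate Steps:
$l{\left(L \right)} = 1$ ($l{\left(L \right)} = -3 + 4 = 1$)
$k{\left(T \right)} = 1$
$\frac{t{\left(11 \right)}}{k{\left(21 \right)}} + \frac{282}{-346} = \frac{11}{1} + \frac{282}{-346} = 11 \cdot 1 + 282 \left(- \frac{1}{346}\right) = 11 - \frac{141}{173} = \frac{1762}{173}$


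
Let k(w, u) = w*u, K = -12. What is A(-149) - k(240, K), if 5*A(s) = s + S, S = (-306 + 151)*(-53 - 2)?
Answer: 22776/5 ≈ 4555.2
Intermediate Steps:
S = 8525 (S = -155*(-55) = 8525)
k(w, u) = u*w
A(s) = 1705 + s/5 (A(s) = (s + 8525)/5 = (8525 + s)/5 = 1705 + s/5)
A(-149) - k(240, K) = (1705 + (1/5)*(-149)) - (-12)*240 = (1705 - 149/5) - 1*(-2880) = 8376/5 + 2880 = 22776/5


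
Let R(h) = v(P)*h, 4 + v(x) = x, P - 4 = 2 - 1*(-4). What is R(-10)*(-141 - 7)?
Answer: 8880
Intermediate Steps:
P = 10 (P = 4 + (2 - 1*(-4)) = 4 + (2 + 4) = 4 + 6 = 10)
v(x) = -4 + x
R(h) = 6*h (R(h) = (-4 + 10)*h = 6*h)
R(-10)*(-141 - 7) = (6*(-10))*(-141 - 7) = -60*(-148) = 8880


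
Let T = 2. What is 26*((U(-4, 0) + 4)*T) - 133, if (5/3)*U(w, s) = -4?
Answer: -249/5 ≈ -49.800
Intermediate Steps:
U(w, s) = -12/5 (U(w, s) = (⅗)*(-4) = -12/5)
26*((U(-4, 0) + 4)*T) - 133 = 26*((-12/5 + 4)*2) - 133 = 26*((8/5)*2) - 133 = 26*(16/5) - 133 = 416/5 - 133 = -249/5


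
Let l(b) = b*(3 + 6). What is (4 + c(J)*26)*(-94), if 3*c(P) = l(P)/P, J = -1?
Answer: -7708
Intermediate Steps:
l(b) = 9*b (l(b) = b*9 = 9*b)
c(P) = 3 (c(P) = ((9*P)/P)/3 = (1/3)*9 = 3)
(4 + c(J)*26)*(-94) = (4 + 3*26)*(-94) = (4 + 78)*(-94) = 82*(-94) = -7708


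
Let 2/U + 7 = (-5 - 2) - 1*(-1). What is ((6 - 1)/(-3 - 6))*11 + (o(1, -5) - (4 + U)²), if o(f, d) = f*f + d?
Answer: -37879/1521 ≈ -24.904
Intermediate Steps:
o(f, d) = d + f² (o(f, d) = f² + d = d + f²)
U = -2/13 (U = 2/(-7 + ((-5 - 2) - 1*(-1))) = 2/(-7 + (-7 + 1)) = 2/(-7 - 6) = 2/(-13) = 2*(-1/13) = -2/13 ≈ -0.15385)
((6 - 1)/(-3 - 6))*11 + (o(1, -5) - (4 + U)²) = ((6 - 1)/(-3 - 6))*11 + ((-5 + 1²) - (4 - 2/13)²) = (5/(-9))*11 + ((-5 + 1) - (50/13)²) = (5*(-⅑))*11 + (-4 - 1*2500/169) = -5/9*11 + (-4 - 2500/169) = -55/9 - 3176/169 = -37879/1521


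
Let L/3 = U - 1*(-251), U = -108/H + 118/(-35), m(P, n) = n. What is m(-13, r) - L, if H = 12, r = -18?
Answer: -25686/35 ≈ -733.89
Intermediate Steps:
U = -433/35 (U = -108/12 + 118/(-35) = -108*1/12 + 118*(-1/35) = -9 - 118/35 = -433/35 ≈ -12.371)
L = 25056/35 (L = 3*(-433/35 - 1*(-251)) = 3*(-433/35 + 251) = 3*(8352/35) = 25056/35 ≈ 715.89)
m(-13, r) - L = -18 - 1*25056/35 = -18 - 25056/35 = -25686/35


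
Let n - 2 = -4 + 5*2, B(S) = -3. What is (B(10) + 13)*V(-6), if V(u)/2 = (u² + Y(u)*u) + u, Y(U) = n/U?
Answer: 760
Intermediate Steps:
n = 8 (n = 2 + (-4 + 5*2) = 2 + (-4 + 10) = 2 + 6 = 8)
Y(U) = 8/U
V(u) = 16 + 2*u + 2*u² (V(u) = 2*((u² + (8/u)*u) + u) = 2*((u² + 8) + u) = 2*((8 + u²) + u) = 2*(8 + u + u²) = 16 + 2*u + 2*u²)
(B(10) + 13)*V(-6) = (-3 + 13)*(16 + 2*(-6)*(1 - 6)) = 10*(16 + 2*(-6)*(-5)) = 10*(16 + 60) = 10*76 = 760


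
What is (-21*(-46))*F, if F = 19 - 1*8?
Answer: 10626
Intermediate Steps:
F = 11 (F = 19 - 8 = 11)
(-21*(-46))*F = -21*(-46)*11 = 966*11 = 10626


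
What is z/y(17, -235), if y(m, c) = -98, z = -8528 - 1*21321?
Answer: 29849/98 ≈ 304.58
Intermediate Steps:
z = -29849 (z = -8528 - 21321 = -29849)
z/y(17, -235) = -29849/(-98) = -29849*(-1/98) = 29849/98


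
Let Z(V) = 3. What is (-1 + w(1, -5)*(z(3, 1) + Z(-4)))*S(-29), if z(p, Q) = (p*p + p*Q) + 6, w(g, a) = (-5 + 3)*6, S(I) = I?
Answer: 7337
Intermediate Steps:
w(g, a) = -12 (w(g, a) = -2*6 = -12)
z(p, Q) = 6 + p² + Q*p (z(p, Q) = (p² + Q*p) + 6 = 6 + p² + Q*p)
(-1 + w(1, -5)*(z(3, 1) + Z(-4)))*S(-29) = (-1 - 12*((6 + 3² + 1*3) + 3))*(-29) = (-1 - 12*((6 + 9 + 3) + 3))*(-29) = (-1 - 12*(18 + 3))*(-29) = (-1 - 12*21)*(-29) = (-1 - 252)*(-29) = -253*(-29) = 7337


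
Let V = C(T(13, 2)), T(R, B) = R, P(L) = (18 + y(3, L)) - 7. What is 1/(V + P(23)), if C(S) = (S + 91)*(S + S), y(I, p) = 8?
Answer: 1/2723 ≈ 0.00036724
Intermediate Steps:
P(L) = 19 (P(L) = (18 + 8) - 7 = 26 - 7 = 19)
C(S) = 2*S*(91 + S) (C(S) = (91 + S)*(2*S) = 2*S*(91 + S))
V = 2704 (V = 2*13*(91 + 13) = 2*13*104 = 2704)
1/(V + P(23)) = 1/(2704 + 19) = 1/2723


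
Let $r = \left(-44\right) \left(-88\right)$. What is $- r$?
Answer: $-3872$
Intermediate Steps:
$r = 3872$
$- r = \left(-1\right) 3872 = -3872$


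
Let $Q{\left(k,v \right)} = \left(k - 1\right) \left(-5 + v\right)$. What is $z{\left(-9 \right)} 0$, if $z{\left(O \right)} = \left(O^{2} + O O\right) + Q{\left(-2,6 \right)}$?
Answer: $0$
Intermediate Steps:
$Q{\left(k,v \right)} = \left(-1 + k\right) \left(-5 + v\right)$
$z{\left(O \right)} = -3 + 2 O^{2}$ ($z{\left(O \right)} = \left(O^{2} + O O\right) - 3 = \left(O^{2} + O^{2}\right) + \left(5 - 6 + 10 - 12\right) = 2 O^{2} - 3 = -3 + 2 O^{2}$)
$z{\left(-9 \right)} 0 = \left(-3 + 2 \left(-9\right)^{2}\right) 0 = \left(-3 + 2 \cdot 81\right) 0 = \left(-3 + 162\right) 0 = 159 \cdot 0 = 0$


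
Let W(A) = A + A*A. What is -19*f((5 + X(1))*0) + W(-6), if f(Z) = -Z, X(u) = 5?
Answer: 30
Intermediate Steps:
W(A) = A + A²
-19*f((5 + X(1))*0) + W(-6) = -(-19)*(5 + 5)*0 - 6*(1 - 6) = -(-19)*10*0 - 6*(-5) = -(-19)*0 + 30 = -19*0 + 30 = 0 + 30 = 30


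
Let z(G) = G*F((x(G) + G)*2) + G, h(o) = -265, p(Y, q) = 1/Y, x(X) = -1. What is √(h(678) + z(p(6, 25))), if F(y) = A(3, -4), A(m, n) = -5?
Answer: I*√2391/3 ≈ 16.299*I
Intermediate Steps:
F(y) = -5
z(G) = -4*G (z(G) = G*(-5) + G = -5*G + G = -4*G)
√(h(678) + z(p(6, 25))) = √(-265 - 4/6) = √(-265 - 4*⅙) = √(-265 - ⅔) = √(-797/3) = I*√2391/3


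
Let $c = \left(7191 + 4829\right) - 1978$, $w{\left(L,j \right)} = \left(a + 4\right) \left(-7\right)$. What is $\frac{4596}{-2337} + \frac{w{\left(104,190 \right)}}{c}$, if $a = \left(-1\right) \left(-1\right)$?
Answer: $- \frac{15411609}{7822718} \approx -1.9701$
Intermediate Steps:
$a = 1$
$w{\left(L,j \right)} = -35$ ($w{\left(L,j \right)} = \left(1 + 4\right) \left(-7\right) = 5 \left(-7\right) = -35$)
$c = 10042$ ($c = 12020 - 1978 = 10042$)
$\frac{4596}{-2337} + \frac{w{\left(104,190 \right)}}{c} = \frac{4596}{-2337} - \frac{35}{10042} = 4596 \left(- \frac{1}{2337}\right) - \frac{35}{10042} = - \frac{1532}{779} - \frac{35}{10042} = - \frac{15411609}{7822718}$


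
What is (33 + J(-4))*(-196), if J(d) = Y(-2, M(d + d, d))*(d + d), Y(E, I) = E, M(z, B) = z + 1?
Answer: -9604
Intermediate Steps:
M(z, B) = 1 + z
J(d) = -4*d (J(d) = -2*(d + d) = -4*d)
(33 + J(-4))*(-196) = (33 - 4*(-4))*(-196) = (33 + 16)*(-196) = 49*(-196) = -9604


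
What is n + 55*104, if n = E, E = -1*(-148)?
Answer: 5868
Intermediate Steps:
E = 148
n = 148
n + 55*104 = 148 + 55*104 = 148 + 5720 = 5868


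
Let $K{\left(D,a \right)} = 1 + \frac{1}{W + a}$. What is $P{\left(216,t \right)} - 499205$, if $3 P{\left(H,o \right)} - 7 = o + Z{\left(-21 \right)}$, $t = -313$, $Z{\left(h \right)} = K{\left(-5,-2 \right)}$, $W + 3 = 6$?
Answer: $- \frac{1497919}{3} \approx -4.9931 \cdot 10^{5}$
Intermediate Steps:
$W = 3$ ($W = -3 + 6 = 3$)
$K{\left(D,a \right)} = 1 + \frac{1}{3 + a}$
$Z{\left(h \right)} = 2$ ($Z{\left(h \right)} = \frac{4 - 2}{3 - 2} = 1^{-1} \cdot 2 = 1 \cdot 2 = 2$)
$P{\left(H,o \right)} = 3 + \frac{o}{3}$ ($P{\left(H,o \right)} = \frac{7}{3} + \frac{o + 2}{3} = \frac{7}{3} + \frac{2 + o}{3} = \frac{7}{3} + \left(\frac{2}{3} + \frac{o}{3}\right) = 3 + \frac{o}{3}$)
$P{\left(216,t \right)} - 499205 = \left(3 + \frac{1}{3} \left(-313\right)\right) - 499205 = \left(3 - \frac{313}{3}\right) - 499205 = - \frac{304}{3} - 499205 = - \frac{1497919}{3}$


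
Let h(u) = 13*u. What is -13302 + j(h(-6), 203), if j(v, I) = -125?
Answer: -13427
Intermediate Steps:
-13302 + j(h(-6), 203) = -13302 - 125 = -13427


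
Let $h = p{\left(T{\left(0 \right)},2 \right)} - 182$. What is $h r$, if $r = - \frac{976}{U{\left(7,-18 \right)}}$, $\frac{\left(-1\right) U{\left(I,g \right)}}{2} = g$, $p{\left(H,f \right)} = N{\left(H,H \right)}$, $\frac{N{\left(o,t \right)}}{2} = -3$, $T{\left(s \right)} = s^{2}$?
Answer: $\frac{45872}{9} \approx 5096.9$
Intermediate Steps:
$N{\left(o,t \right)} = -6$ ($N{\left(o,t \right)} = 2 \left(-3\right) = -6$)
$p{\left(H,f \right)} = -6$
$U{\left(I,g \right)} = - 2 g$
$h = -188$ ($h = -6 - 182 = -188$)
$r = - \frac{244}{9}$ ($r = - \frac{976}{\left(-2\right) \left(-18\right)} = - \frac{976}{36} = \left(-976\right) \frac{1}{36} = - \frac{244}{9} \approx -27.111$)
$h r = \left(-188\right) \left(- \frac{244}{9}\right) = \frac{45872}{9}$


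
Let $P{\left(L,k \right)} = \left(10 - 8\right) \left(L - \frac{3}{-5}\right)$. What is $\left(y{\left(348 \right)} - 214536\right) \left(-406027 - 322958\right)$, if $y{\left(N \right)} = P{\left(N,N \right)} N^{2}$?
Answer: $-61394513683608$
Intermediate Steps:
$P{\left(L,k \right)} = \frac{6}{5} + 2 L$ ($P{\left(L,k \right)} = 2 \left(L - - \frac{3}{5}\right) = 2 \left(L + \frac{3}{5}\right) = 2 \left(\frac{3}{5} + L\right) = \frac{6}{5} + 2 L$)
$y{\left(N \right)} = N^{2} \left(\frac{6}{5} + 2 N\right)$ ($y{\left(N \right)} = \left(\frac{6}{5} + 2 N\right) N^{2} = N^{2} \left(\frac{6}{5} + 2 N\right)$)
$\left(y{\left(348 \right)} - 214536\right) \left(-406027 - 322958\right) = \left(348^{2} \left(\frac{6}{5} + 2 \cdot 348\right) - 214536\right) \left(-406027 - 322958\right) = \left(121104 \left(\frac{6}{5} + 696\right) - 214536\right) \left(-728985\right) = \left(121104 \cdot \frac{3486}{5} - 214536\right) \left(-728985\right) = \left(\frac{422168544}{5} - 214536\right) \left(-728985\right) = \frac{421095864}{5} \left(-728985\right) = -61394513683608$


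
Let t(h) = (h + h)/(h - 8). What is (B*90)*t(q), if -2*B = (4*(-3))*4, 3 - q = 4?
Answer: 480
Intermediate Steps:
q = -1 (q = 3 - 1*4 = 3 - 4 = -1)
B = 24 (B = -4*(-3)*4/2 = -(-6)*4 = -½*(-48) = 24)
t(h) = 2*h/(-8 + h) (t(h) = (2*h)/(-8 + h) = 2*h/(-8 + h))
(B*90)*t(q) = (24*90)*(2*(-1)/(-8 - 1)) = 2160*(2*(-1)/(-9)) = 2160*(2*(-1)*(-⅑)) = 2160*(2/9) = 480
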